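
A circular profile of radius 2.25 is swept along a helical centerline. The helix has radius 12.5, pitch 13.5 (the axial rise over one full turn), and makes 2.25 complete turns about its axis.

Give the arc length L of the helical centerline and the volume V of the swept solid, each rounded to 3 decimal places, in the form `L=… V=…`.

2πR = 2π·12.5 = 78.539816
per-turn = √(78.539816² + 13.5²) = √(6168.5028 + 182.25) = √6350.7528 = 79.691610
L = 2.25 × 79.691610 = 179.306123
V = π·2.25² × L = 15.904313 × 179.306123 = 2851.740671

L=179.306 V=2851.741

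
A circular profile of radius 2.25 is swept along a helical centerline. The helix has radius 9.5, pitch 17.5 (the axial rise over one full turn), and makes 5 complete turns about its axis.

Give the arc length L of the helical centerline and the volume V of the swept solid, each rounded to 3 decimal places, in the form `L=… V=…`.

L=311.014 V=4946.457

2πR = 2π·9.5 = 59.690260
per-turn = √(59.690260² + 17.5²) = √(3562.9272 + 306.25) = √3869.1772 = 62.202710
L = 5 × 62.202710 = 311.013552
V = π·2.25² × L = 15.904313 × 311.013552 = 4946.456824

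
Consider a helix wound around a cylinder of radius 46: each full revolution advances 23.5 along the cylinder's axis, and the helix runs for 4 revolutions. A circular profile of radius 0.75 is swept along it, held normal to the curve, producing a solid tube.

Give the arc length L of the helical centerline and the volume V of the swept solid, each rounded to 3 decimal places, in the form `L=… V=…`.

L=1159.921 V=2049.750

2πR = 2π·46 = 289.026524
per-turn = √(289.026524² + 23.5²) = √(83536.3317 + 552.25) = √84088.5817 = 289.980313
L = 4 × 289.980313 = 1159.921250
V = π·0.75² × L = 1.767146 × 1159.921250 = 2049.750044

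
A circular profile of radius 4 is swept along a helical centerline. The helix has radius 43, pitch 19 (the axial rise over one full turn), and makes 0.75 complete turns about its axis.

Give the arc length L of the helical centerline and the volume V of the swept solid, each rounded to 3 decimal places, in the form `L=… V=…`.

2πR = 2π·43 = 270.176968
per-turn = √(270.176968² + 19²) = √(72995.5942 + 361) = √73356.5942 = 270.844225
L = 0.75 × 270.844225 = 203.133169
V = π·4² × L = 50.265482 × 203.133169 = 10210.586726

L=203.133 V=10210.587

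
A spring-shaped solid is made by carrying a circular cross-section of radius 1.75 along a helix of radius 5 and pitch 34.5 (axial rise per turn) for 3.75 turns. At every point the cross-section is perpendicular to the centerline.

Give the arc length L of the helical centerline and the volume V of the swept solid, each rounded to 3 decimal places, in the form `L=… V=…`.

L=174.977 V=1683.478

2πR = 2π·5 = 31.415927
per-turn = √(31.415927² + 34.5²) = √(986.9604 + 1190.25) = √2177.2104 = 46.660588
L = 3.75 × 46.660588 = 174.977204
V = π·1.75² × L = 9.621128 × 174.977204 = 1683.477987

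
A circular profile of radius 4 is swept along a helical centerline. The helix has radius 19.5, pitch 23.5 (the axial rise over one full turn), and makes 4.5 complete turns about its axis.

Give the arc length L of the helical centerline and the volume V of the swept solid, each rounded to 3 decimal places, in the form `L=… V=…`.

2πR = 2π·19.5 = 122.522113
per-turn = √(122.522113² + 23.5²) = √(15011.6683 + 552.25) = √15563.9183 = 124.755434
L = 4.5 × 124.755434 = 561.399453
V = π·4² × L = 50.265482 × 561.399453 = 28219.014340

L=561.399 V=28219.014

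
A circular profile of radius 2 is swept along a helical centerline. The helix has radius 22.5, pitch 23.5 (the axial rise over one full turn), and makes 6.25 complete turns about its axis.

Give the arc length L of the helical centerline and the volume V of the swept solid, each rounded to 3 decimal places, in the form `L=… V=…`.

2πR = 2π·22.5 = 141.371669
per-turn = √(141.371669² + 23.5²) = √(19985.9489 + 552.25) = √20538.1989 = 143.311545
L = 6.25 × 143.311545 = 895.697156
V = π·2² × L = 12.566371 × 895.697156 = 11255.662419

L=895.697 V=11255.662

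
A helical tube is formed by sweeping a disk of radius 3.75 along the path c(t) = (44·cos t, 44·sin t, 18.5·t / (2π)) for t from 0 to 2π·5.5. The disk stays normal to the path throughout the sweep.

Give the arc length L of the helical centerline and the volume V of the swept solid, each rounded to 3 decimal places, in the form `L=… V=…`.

L=1523.931 V=67325.230

2πR = 2π·44 = 276.460154
per-turn = √(276.460154² + 18.5²) = √(76430.2165 + 342.25) = √76772.4665 = 277.078448
L = 5.5 × 277.078448 = 1523.931465
V = π·3.75² × L = 44.178647 × 1523.931465 = 67325.229789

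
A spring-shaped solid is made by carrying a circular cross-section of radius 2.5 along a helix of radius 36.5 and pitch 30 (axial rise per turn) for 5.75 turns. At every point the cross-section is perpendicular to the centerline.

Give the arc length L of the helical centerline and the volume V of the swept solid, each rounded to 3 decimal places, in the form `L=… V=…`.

L=1329.918 V=26112.883

2πR = 2π·36.5 = 229.336264
per-turn = √(229.336264² + 30²) = √(52595.1219 + 900) = √53495.1219 = 231.290125
L = 5.75 × 231.290125 = 1329.918218
V = π·2.5² × L = 19.634954 × 1329.918218 = 26112.883145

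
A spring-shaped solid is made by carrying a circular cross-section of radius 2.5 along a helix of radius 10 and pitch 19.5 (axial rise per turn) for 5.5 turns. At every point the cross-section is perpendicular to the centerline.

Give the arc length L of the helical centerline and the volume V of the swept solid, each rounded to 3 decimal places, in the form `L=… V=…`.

2πR = 2π·10 = 62.831853
per-turn = √(62.831853² + 19.5²) = √(3947.8418 + 380.25) = √4328.0918 = 65.788234
L = 5.5 × 65.788234 = 361.835288
V = π·2.5² × L = 19.634954 × 361.835288 = 7104.619269

L=361.835 V=7104.619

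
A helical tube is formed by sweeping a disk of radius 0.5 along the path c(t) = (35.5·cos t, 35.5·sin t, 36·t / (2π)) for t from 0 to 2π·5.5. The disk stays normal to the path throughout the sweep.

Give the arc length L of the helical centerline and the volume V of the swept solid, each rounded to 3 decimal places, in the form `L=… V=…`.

L=1242.667 V=975.989

2πR = 2π·35.5 = 223.053078
per-turn = √(223.053078² + 36²) = √(49752.6758 + 1296) = √51048.6758 = 225.939540
L = 5.5 × 225.939540 = 1242.667471
V = π·0.5² × L = 0.785398 × 1242.667471 = 975.988749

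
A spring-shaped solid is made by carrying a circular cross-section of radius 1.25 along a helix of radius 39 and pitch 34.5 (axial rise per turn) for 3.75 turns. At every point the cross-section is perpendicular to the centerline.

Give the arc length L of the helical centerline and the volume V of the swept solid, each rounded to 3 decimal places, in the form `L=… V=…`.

L=927.979 V=4555.204

2πR = 2π·39 = 245.044227
per-turn = √(245.044227² + 34.5²) = √(60046.6732 + 1190.25) = √61236.9232 = 247.460953
L = 3.75 × 247.460953 = 927.978573
V = π·1.25² × L = 4.908739 × 927.978573 = 4555.204169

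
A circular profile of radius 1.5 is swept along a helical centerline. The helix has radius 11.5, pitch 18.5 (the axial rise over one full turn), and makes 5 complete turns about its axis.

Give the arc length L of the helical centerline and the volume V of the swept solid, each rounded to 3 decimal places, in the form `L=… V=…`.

L=372.937 V=2636.134

2πR = 2π·11.5 = 72.256631
per-turn = √(72.256631² + 18.5²) = √(5221.0207 + 342.25) = √5563.2707 = 74.587336
L = 5 × 74.587336 = 372.936681
V = π·1.5² × L = 7.068583 × 372.936681 = 2636.134060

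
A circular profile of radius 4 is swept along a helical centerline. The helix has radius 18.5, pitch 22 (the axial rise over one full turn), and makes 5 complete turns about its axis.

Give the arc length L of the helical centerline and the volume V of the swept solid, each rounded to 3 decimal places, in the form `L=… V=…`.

2πR = 2π·18.5 = 116.238928
per-turn = √(116.238928² + 22²) = √(13511.4884 + 484) = √13995.4884 = 118.302529
L = 5 × 118.302529 = 591.512646
V = π·4² × L = 50.265482 × 591.512646 = 29732.668541

L=591.513 V=29732.669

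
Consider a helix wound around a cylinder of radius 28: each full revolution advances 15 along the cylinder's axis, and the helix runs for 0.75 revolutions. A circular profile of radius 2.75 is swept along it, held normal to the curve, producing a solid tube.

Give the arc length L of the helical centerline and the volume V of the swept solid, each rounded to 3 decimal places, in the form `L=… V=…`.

L=132.426 V=3146.207

2πR = 2π·28 = 175.929189
per-turn = √(175.929189² + 15²) = √(30951.0794 + 225) = √31176.0794 = 176.567492
L = 0.75 × 176.567492 = 132.425619
V = π·2.75² × L = 23.758294 × 132.425619 = 3146.206857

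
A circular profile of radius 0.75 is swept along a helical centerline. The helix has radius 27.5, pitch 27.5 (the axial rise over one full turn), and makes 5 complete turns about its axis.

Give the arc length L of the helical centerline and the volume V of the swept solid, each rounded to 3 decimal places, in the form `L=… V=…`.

L=874.811 V=1545.919

2πR = 2π·27.5 = 172.787596
per-turn = √(172.787596² + 27.5²) = √(29855.5533 + 756.25) = √30611.8033 = 174.962291
L = 5 × 174.962291 = 874.811456
V = π·0.75² × L = 1.767146 × 874.811456 = 1545.919449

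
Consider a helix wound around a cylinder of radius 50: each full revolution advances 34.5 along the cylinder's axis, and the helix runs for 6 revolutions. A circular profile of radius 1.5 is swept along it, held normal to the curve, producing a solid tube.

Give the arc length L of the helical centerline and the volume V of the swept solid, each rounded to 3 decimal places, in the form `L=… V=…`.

L=1896.288 V=13404.067

2πR = 2π·50 = 314.159265
per-turn = √(314.159265² + 34.5²) = √(98696.0440 + 1190.25) = √99886.2940 = 316.047930
L = 6 × 316.047930 = 1896.287580
V = π·1.5² × L = 7.068583 × 1896.287580 = 13404.067040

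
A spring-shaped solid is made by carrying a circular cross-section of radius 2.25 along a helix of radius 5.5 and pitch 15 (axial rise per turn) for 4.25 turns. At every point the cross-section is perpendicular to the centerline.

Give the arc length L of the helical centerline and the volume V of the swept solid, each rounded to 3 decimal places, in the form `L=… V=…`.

L=160.108 V=2546.414

2πR = 2π·5.5 = 34.557519
per-turn = √(34.557519² + 15²) = √(1194.2221 + 225) = √1419.2221 = 37.672565
L = 4.25 × 37.672565 = 160.108400
V = π·2.25² × L = 15.904313 × 160.108400 = 2546.414078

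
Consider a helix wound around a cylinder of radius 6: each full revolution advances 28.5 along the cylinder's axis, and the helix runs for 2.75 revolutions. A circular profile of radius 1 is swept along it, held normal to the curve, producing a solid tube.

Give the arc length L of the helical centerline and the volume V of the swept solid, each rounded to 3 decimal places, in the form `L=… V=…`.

L=129.964 V=408.294

2πR = 2π·6 = 37.699112
per-turn = √(37.699112² + 28.5²) = √(1421.2230 + 812.25) = √2233.4730 = 47.259634
L = 2.75 × 47.259634 = 129.963994
V = π·1² × L = 3.141593 × 129.963994 = 408.293930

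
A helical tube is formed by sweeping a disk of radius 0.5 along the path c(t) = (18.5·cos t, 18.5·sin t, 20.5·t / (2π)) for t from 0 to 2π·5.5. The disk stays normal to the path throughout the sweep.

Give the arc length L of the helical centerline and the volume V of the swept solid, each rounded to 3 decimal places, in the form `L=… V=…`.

2πR = 2π·18.5 = 116.238928
per-turn = √(116.238928² + 20.5²) = √(13511.4884 + 420.25) = √13931.7384 = 118.032785
L = 5.5 × 118.032785 = 649.180320
V = π·0.5² × L = 0.785398 × 649.180320 = 509.865031

L=649.180 V=509.865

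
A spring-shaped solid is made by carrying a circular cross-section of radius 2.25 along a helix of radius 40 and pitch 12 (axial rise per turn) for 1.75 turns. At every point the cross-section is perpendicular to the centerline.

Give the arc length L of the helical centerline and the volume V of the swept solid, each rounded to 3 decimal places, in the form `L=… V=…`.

2πR = 2π·40 = 251.327412
per-turn = √(251.327412² + 12²) = √(63165.4682 + 144) = √63309.4682 = 251.613728
L = 1.75 × 251.613728 = 440.324024
V = π·2.25² × L = 15.904313 × 440.324024 = 7003.051018

L=440.324 V=7003.051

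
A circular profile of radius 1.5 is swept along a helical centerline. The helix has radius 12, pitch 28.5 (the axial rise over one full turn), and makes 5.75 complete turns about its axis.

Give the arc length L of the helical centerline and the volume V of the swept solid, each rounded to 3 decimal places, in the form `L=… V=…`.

L=463.478 V=3276.132

2πR = 2π·12 = 75.398224
per-turn = √(75.398224² + 28.5²) = √(5684.8921 + 812.25) = √6497.1421 = 80.604852
L = 5.75 × 80.604852 = 463.477898
V = π·1.5² × L = 7.068583 × 463.477898 = 3276.132208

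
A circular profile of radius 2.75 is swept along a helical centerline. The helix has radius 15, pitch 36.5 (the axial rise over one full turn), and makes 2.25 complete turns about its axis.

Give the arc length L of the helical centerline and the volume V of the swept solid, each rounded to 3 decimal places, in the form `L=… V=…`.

2πR = 2π·15 = 94.247780
per-turn = √(94.247780² + 36.5²) = √(8882.6440 + 1332.25) = √10214.8940 = 101.068759
L = 2.25 × 101.068759 = 227.404707
V = π·2.75² × L = 23.758294 × 227.404707 = 5402.747982

L=227.405 V=5402.748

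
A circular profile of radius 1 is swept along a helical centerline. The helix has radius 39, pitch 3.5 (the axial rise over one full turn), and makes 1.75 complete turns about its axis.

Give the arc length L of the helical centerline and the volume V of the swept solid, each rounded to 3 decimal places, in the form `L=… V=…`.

2πR = 2π·39 = 245.044227
per-turn = √(245.044227² + 3.5²) = √(60046.6732 + 12.25) = √60058.9232 = 245.069221
L = 1.75 × 245.069221 = 428.871137
V = π·1² × L = 3.141593 × 428.871137 = 1347.338414

L=428.871 V=1347.338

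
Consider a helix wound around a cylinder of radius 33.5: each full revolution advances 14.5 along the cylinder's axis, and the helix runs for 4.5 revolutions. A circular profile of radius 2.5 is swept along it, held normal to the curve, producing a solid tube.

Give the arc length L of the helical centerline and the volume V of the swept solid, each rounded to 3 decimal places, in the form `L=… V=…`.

L=949.435 V=18642.113

2πR = 2π·33.5 = 210.486708
per-turn = √(210.486708² + 14.5²) = √(44304.6542 + 210.25) = √44514.9042 = 210.985554
L = 4.5 × 210.985554 = 949.434995
V = π·2.5² × L = 19.634954 × 949.434995 = 18642.112528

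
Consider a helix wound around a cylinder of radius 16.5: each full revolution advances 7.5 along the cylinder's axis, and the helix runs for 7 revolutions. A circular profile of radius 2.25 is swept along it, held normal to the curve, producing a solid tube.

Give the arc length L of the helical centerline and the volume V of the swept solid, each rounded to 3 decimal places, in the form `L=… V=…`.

2πR = 2π·16.5 = 103.672558
per-turn = √(103.672558² + 7.5²) = √(10747.9992 + 56.25) = √10804.2492 = 103.943490
L = 7 × 103.943490 = 727.604433
V = π·2.25² × L = 15.904313 × 727.604433 = 11572.048498

L=727.604 V=11572.048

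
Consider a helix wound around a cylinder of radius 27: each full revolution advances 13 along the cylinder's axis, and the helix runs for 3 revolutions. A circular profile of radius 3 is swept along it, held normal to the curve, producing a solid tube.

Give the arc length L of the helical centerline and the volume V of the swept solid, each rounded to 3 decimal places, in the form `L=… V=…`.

L=510.430 V=14432.071

2πR = 2π·27 = 169.646003
per-turn = √(169.646003² + 13²) = √(28779.7664 + 169) = √28948.7664 = 170.143370
L = 3 × 170.143370 = 510.430111
V = π·3² × L = 28.274334 × 510.430111 = 14432.071373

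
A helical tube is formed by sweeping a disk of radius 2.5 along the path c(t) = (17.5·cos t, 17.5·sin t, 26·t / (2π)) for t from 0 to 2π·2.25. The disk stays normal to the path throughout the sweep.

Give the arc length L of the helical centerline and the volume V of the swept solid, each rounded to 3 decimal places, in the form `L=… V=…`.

2πR = 2π·17.5 = 109.955743
per-turn = √(109.955743² + 26²) = √(12090.2654 + 676) = √12766.2654 = 112.987899
L = 2.25 × 112.987899 = 254.222773
V = π·2.5² × L = 19.634954 × 254.222773 = 4991.652484

L=254.223 V=4991.652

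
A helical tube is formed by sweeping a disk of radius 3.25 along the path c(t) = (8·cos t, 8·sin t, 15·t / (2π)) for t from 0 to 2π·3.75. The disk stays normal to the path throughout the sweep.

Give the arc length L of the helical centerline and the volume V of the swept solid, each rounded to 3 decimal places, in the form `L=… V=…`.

L=196.710 V=6527.427

2πR = 2π·8 = 50.265482
per-turn = √(50.265482² + 15²) = √(2526.6187 + 225) = √2751.6187 = 52.455874
L = 3.75 × 52.455874 = 196.709528
V = π·3.25² × L = 33.183072 × 196.709528 = 6527.426505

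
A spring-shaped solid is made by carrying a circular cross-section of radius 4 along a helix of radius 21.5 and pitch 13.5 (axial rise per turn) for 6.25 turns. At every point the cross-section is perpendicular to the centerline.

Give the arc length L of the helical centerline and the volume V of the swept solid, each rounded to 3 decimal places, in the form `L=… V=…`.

L=848.509 V=42650.691

2πR = 2π·21.5 = 135.088484
per-turn = √(135.088484² + 13.5²) = √(18248.8985 + 182.25) = √18431.1485 = 135.761366
L = 6.25 × 135.761366 = 848.508538
V = π·4² × L = 50.265482 × 848.508538 = 42650.691052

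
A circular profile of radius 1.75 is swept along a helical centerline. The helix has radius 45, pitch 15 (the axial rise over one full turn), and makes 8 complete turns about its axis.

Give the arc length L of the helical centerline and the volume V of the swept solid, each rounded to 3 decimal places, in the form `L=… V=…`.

L=2265.128 V=21793.081

2πR = 2π·45 = 282.743339
per-turn = √(282.743339² + 15²) = √(79943.7956 + 225) = √80168.7956 = 283.140947
L = 8 × 283.140947 = 2265.127573
V = π·1.75² × L = 9.621128 × 2265.127573 = 21793.081186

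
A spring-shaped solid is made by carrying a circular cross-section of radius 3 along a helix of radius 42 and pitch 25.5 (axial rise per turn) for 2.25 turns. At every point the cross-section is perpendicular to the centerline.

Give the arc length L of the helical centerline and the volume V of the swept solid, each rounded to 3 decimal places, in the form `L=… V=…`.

2πR = 2π·42 = 263.893783
per-turn = √(263.893783² + 25.5²) = √(69639.9287 + 650.25) = √70290.1787 = 265.122950
L = 2.25 × 265.122950 = 596.526638
V = π·3² × L = 28.274334 × 596.526638 = 16866.393323

L=596.527 V=16866.393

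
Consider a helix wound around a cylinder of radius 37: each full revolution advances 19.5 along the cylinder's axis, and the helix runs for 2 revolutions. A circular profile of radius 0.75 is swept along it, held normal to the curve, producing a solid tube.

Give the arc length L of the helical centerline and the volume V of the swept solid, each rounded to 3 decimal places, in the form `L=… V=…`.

2πR = 2π·37 = 232.477856
per-turn = √(232.477856² + 19.5²) = √(54045.9537 + 380.25) = √54426.2037 = 233.294243
L = 2 × 233.294243 = 466.588486
V = π·0.75² × L = 1.767146 × 466.588486 = 824.529914

L=466.588 V=824.530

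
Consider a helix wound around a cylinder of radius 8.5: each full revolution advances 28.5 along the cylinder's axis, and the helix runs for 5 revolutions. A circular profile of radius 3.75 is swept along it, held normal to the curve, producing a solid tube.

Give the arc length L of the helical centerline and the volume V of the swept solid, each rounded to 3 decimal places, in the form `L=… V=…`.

2πR = 2π·8.5 = 53.407075
per-turn = √(53.407075² + 28.5²) = √(2852.3157 + 812.25) = √3664.5657 = 60.535656
L = 5 × 60.535656 = 302.678281
V = π·3.75² × L = 44.178647 × 302.678281 = 13371.916838

L=302.678 V=13371.917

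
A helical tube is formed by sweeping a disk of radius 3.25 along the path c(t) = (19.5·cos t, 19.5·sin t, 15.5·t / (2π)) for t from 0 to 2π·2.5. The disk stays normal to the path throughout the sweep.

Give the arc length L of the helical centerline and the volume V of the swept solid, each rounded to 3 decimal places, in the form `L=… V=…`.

L=308.747 V=10245.162

2πR = 2π·19.5 = 122.522113
per-turn = √(122.522113² + 15.5²) = √(15011.6683 + 240.25) = √15251.9183 = 123.498657
L = 2.5 × 123.498657 = 308.746643
V = π·3.25² × L = 33.183072 × 308.746643 = 10245.162197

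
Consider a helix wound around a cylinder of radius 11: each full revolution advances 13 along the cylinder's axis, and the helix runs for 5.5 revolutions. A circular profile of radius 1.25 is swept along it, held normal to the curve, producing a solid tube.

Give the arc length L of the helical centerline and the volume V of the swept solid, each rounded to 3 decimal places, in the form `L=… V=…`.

2πR = 2π·11 = 69.115038
per-turn = √(69.115038² + 13²) = √(4776.8885 + 169) = √4945.8885 = 70.327011
L = 5.5 × 70.327011 = 386.798563
V = π·1.25² × L = 4.908739 × 386.798563 = 1898.693004

L=386.799 V=1898.693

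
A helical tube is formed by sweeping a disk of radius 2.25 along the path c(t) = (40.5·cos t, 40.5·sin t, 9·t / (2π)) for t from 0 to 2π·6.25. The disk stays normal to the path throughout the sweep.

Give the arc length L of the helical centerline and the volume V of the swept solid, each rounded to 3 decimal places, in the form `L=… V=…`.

2πR = 2π·40.5 = 254.469005
per-turn = √(254.469005² + 9²) = √(64754.4745 + 81) = √64835.4745 = 254.628110
L = 6.25 × 254.628110 = 1591.425688
V = π·2.25² × L = 15.904313 × 1591.425688 = 25310.531960

L=1591.426 V=25310.532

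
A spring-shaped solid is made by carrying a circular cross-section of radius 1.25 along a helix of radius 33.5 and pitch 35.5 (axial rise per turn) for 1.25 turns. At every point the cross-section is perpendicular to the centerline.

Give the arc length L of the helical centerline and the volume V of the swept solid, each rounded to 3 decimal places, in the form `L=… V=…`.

2πR = 2π·33.5 = 210.486708
per-turn = √(210.486708² + 35.5²) = √(44304.6542 + 1260.25) = √45564.9042 = 213.459374
L = 1.25 × 213.459374 = 266.824217
V = π·1.25² × L = 4.908739 × 266.824217 = 1309.770312

L=266.824 V=1309.770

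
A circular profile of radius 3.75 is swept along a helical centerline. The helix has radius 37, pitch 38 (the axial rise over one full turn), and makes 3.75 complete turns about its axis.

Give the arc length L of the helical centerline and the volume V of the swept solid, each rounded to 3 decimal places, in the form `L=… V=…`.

2πR = 2π·37 = 232.477856
per-turn = √(232.477856² + 38²) = √(54045.9537 + 1444) = √55489.9537 = 235.563057
L = 3.75 × 235.563057 = 883.361463
V = π·3.75² × L = 44.178647 × 883.361463 = 39025.713964

L=883.361 V=39025.714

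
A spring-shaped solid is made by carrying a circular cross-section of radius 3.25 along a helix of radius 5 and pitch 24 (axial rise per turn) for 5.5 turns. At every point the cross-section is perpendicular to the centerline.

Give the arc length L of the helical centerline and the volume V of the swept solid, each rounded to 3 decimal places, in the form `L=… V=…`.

L=217.439 V=7215.281

2πR = 2π·5 = 31.415927
per-turn = √(31.415927² + 24²) = √(986.9604 + 576) = √1562.9604 = 39.534294
L = 5.5 × 39.534294 = 217.438620
V = π·3.25² × L = 33.183072 × 217.438620 = 7215.281459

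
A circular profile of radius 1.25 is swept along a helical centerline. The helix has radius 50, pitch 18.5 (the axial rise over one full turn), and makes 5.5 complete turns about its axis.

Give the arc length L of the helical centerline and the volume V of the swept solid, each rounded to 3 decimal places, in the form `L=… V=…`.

L=1730.869 V=8496.385

2πR = 2π·50 = 314.159265
per-turn = √(314.159265² + 18.5²) = √(98696.0440 + 342.25) = √99038.2940 = 314.703502
L = 5.5 × 314.703502 = 1730.869260
V = π·1.25² × L = 4.908739 × 1730.869260 = 8496.384610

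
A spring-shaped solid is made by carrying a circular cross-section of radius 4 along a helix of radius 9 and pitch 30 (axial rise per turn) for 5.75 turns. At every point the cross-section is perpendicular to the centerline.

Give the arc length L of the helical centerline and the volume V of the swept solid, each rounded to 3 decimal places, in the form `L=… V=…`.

L=368.079 V=18501.653

2πR = 2π·9 = 56.548668
per-turn = √(56.548668² + 30²) = √(3197.7518 + 900) = √4097.7518 = 64.013685
L = 5.75 × 64.013685 = 368.078687
V = π·4² × L = 50.265482 × 368.078687 = 18501.652779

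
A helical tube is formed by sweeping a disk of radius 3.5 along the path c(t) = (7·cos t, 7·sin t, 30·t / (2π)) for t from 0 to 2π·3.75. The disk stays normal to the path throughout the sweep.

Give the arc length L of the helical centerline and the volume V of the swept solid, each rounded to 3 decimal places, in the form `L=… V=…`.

2πR = 2π·7 = 43.982297
per-turn = √(43.982297² + 30²) = √(1934.4425 + 900) = √2834.4425 = 53.239482
L = 3.75 × 53.239482 = 199.648058
V = π·3.5² × L = 38.484510 × 199.648058 = 7683.357692

L=199.648 V=7683.358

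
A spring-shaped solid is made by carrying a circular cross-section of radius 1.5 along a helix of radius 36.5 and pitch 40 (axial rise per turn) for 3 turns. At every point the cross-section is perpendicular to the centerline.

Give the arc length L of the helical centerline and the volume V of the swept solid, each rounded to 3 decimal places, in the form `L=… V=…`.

2πR = 2π·36.5 = 229.336264
per-turn = √(229.336264² + 40²) = √(52595.1219 + 1600) = √54195.1219 = 232.798458
L = 3 × 232.798458 = 698.395373
V = π·1.5² × L = 7.068583 × 698.395373 = 4936.665988

L=698.395 V=4936.666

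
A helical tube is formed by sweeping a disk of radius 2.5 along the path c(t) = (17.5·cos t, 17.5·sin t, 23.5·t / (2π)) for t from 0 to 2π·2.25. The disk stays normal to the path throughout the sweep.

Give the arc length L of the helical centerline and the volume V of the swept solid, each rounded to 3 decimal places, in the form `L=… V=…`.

2πR = 2π·17.5 = 109.955743
per-turn = √(109.955743² + 23.5²) = √(12090.2654 + 552.25) = √12642.5154 = 112.438941
L = 2.25 × 112.438941 = 252.987617
V = π·2.5² × L = 19.634954 × 252.987617 = 4967.400237

L=252.988 V=4967.400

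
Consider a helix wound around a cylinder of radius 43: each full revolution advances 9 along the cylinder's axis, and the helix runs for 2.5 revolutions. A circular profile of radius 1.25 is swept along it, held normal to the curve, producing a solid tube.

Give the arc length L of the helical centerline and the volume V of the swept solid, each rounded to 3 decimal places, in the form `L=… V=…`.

L=675.817 V=3317.409

2πR = 2π·43 = 270.176968
per-turn = √(270.176968² + 9²) = √(72995.5942 + 81) = √73076.5942 = 270.326828
L = 2.5 × 270.326828 = 675.817071
V = π·1.25² × L = 4.908739 × 675.817071 = 3317.409290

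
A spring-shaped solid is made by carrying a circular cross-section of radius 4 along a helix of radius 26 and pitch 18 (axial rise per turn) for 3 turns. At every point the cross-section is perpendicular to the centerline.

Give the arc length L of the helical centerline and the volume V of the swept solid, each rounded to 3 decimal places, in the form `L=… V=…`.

L=493.054 V=24783.620

2πR = 2π·26 = 163.362818
per-turn = √(163.362818² + 18²) = √(26687.4103 + 324) = √27011.4103 = 164.351484
L = 3 × 164.351484 = 493.054452
V = π·4² × L = 50.265482 × 493.054452 = 24783.619911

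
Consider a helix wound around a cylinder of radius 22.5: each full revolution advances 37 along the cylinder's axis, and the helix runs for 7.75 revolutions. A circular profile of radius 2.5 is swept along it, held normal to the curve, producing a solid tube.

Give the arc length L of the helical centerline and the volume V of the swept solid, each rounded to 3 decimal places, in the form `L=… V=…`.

L=1132.533 V=22237.239

2πR = 2π·22.5 = 141.371669
per-turn = √(141.371669² + 37²) = √(19985.9489 + 1369) = √21354.9489 = 146.133326
L = 7.75 × 146.133326 = 1132.533275
V = π·2.5² × L = 19.634954 × 1132.533275 = 22237.238855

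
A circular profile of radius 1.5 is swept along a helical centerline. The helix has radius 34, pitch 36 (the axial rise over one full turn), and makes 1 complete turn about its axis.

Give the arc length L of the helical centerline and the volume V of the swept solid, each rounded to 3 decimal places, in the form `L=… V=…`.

L=216.640 V=1531.341

2πR = 2π·34 = 213.628300
per-turn = √(213.628300² + 36²) = √(45637.0508 + 1296) = √46933.0508 = 216.640372
L = 1 × 216.640372 = 216.640372
V = π·1.5² × L = 7.068583 × 216.640372 = 1531.340552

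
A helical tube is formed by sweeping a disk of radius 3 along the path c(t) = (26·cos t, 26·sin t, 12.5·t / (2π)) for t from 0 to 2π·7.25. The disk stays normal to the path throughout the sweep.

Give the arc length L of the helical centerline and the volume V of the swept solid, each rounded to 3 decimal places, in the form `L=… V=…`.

2πR = 2π·26 = 163.362818
per-turn = √(163.362818² + 12.5²) = √(26687.4103 + 156.25) = √26843.6603 = 163.840350
L = 7.25 × 163.840350 = 1187.842538
V = π·3² × L = 28.274334 × 1187.842538 = 33585.456513

L=1187.843 V=33585.457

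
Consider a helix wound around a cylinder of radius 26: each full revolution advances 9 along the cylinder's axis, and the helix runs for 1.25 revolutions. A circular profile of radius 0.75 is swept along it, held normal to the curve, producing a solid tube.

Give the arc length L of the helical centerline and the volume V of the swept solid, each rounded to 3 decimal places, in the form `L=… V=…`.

2πR = 2π·26 = 163.362818
per-turn = √(163.362818² + 9²) = √(26687.4103 + 81) = √26768.4103 = 163.610545
L = 1.25 × 163.610545 = 204.513181
V = π·0.75² × L = 1.767146 × 204.513181 = 361.404622

L=204.513 V=361.405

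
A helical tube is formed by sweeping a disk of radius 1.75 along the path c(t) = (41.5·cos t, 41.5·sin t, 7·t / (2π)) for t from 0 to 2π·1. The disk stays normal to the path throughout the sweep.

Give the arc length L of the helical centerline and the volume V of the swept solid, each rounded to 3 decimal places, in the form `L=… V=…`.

2πR = 2π·41.5 = 260.752190
per-turn = √(260.752190² + 7²) = √(67991.7047 + 49) = √68040.7047 = 260.846132
L = 1 × 260.846132 = 260.846132
V = π·1.75² × L = 9.621128 × 260.846132 = 2509.633897

L=260.846 V=2509.634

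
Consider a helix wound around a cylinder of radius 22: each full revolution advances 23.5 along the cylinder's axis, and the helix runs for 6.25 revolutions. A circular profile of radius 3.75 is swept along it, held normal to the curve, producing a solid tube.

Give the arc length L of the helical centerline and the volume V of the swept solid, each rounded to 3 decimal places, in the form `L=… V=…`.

L=876.334 V=38715.246

2πR = 2π·22 = 138.230077
per-turn = √(138.230077² + 23.5²) = √(19107.5541 + 552.25) = √19659.8041 = 140.213423
L = 6.25 × 140.213423 = 876.333897
V = π·3.75² × L = 44.178647 × 876.333897 = 38715.245605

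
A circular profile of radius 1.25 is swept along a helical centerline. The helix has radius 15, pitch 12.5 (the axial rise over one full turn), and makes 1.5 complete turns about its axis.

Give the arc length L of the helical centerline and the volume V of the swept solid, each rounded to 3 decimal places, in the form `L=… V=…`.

L=142.610 V=700.033

2πR = 2π·15 = 94.247780
per-turn = √(94.247780² + 12.5²) = √(8882.6440 + 156.25) = √9038.8940 = 95.073098
L = 1.5 × 95.073098 = 142.609647
V = π·1.25² × L = 4.908739 × 142.609647 = 700.033468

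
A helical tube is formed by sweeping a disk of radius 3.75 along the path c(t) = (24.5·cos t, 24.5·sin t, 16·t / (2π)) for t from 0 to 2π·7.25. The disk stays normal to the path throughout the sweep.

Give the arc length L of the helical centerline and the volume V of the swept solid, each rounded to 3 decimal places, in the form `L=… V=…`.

L=1122.063 V=49571.225

2πR = 2π·24.5 = 153.938040
per-turn = √(153.938040² + 16²) = √(23696.9202 + 256) = √23952.9202 = 154.767310
L = 7.25 × 154.767310 = 1122.062996
V = π·3.75² × L = 44.178647 × 1122.062996 = 49571.224651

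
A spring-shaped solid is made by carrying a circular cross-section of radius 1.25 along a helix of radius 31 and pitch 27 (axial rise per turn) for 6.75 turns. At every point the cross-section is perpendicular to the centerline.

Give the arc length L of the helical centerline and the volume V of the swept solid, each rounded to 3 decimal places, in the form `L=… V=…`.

2πR = 2π·31 = 194.778745
per-turn = √(194.778745² + 27²) = √(37938.7593 + 729) = √38667.7593 = 196.641194
L = 6.75 × 196.641194 = 1327.328062
V = π·1.25² × L = 4.908739 × 1327.328062 = 6515.506388

L=1327.328 V=6515.506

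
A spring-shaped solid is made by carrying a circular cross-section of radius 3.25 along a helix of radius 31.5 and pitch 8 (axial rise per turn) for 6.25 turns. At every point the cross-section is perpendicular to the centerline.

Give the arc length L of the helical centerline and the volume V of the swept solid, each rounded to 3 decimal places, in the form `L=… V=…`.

L=1238.012 V=41081.049

2πR = 2π·31.5 = 197.920337
per-turn = √(197.920337² + 8²) = √(39172.4599 + 64) = √39236.4599 = 198.081952
L = 6.25 × 198.081952 = 1238.012203
V = π·3.25² × L = 33.183072 × 1238.012203 = 41081.048553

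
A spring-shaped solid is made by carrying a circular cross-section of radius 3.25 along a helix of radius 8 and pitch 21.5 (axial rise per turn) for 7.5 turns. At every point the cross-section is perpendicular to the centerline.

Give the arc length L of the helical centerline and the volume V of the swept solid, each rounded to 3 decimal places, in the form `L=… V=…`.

2πR = 2π·8 = 50.265482
per-turn = √(50.265482² + 21.5²) = √(2526.6187 + 462.25) = √2988.8687 = 54.670547
L = 7.5 × 54.670547 = 410.029104
V = π·3.25² × L = 33.183072 × 410.029104 = 13606.025435

L=410.029 V=13606.025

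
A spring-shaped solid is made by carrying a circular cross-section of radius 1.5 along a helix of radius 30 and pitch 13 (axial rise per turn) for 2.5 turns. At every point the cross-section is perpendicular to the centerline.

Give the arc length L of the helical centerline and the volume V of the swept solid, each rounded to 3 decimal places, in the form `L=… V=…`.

2πR = 2π·30 = 188.495559
per-turn = √(188.495559² + 13²) = √(35530.5758 + 169) = √35699.5758 = 188.943314
L = 2.5 × 188.943314 = 472.358285
V = π·1.5² × L = 7.068583 × 472.358285 = 3338.903963

L=472.358 V=3338.904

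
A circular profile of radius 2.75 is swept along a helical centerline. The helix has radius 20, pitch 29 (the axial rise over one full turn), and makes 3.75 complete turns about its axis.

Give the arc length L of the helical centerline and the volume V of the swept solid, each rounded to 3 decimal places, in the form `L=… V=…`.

L=483.625 V=11490.093

2πR = 2π·20 = 125.663706
per-turn = √(125.663706² + 29²) = √(15791.3670 + 841) = √16632.3670 = 128.966535
L = 3.75 × 128.966535 = 483.624505
V = π·2.75² × L = 23.758294 × 483.624505 = 11490.093382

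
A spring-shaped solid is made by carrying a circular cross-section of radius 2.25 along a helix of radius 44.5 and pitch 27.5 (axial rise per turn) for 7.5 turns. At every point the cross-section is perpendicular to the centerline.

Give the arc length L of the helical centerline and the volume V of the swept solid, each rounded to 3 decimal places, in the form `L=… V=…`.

2πR = 2π·44.5 = 279.601746
per-turn = √(279.601746² + 27.5²) = √(78177.1365 + 756.25) = √78933.3865 = 280.950861
L = 7.5 × 280.950861 = 2107.131460
V = π·2.25² × L = 15.904313 × 2107.131460 = 33512.477864

L=2107.131 V=33512.478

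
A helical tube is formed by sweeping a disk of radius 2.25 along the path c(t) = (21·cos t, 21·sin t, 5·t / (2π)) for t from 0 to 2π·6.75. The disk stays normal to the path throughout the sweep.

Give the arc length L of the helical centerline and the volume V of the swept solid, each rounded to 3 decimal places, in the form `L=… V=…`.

2πR = 2π·21 = 131.946891
per-turn = √(131.946891² + 5²) = √(17409.9822 + 25) = √17434.9822 = 132.041593
L = 6.75 × 132.041593 = 891.280750
V = π·2.25² × L = 15.904313 × 891.280750 = 14175.207844

L=891.281 V=14175.208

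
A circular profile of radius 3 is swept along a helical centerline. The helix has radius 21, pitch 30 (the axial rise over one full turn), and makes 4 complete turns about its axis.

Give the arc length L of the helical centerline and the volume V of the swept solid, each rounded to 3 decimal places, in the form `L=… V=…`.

2πR = 2π·21 = 131.946891
per-turn = √(131.946891² + 30²) = √(17409.9822 + 900) = √18309.9822 = 135.314383
L = 4 × 135.314383 = 541.257531
V = π·3² × L = 28.274334 × 541.257531 = 15303.696141

L=541.258 V=15303.696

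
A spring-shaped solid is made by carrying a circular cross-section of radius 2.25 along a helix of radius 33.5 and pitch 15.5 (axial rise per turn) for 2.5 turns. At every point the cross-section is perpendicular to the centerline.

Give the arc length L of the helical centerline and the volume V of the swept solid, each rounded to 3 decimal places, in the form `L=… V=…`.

2πR = 2π·33.5 = 210.486708
per-turn = √(210.486708² + 15.5²) = √(44304.6542 + 240.25) = √44544.9042 = 211.056637
L = 2.5 × 211.056637 = 527.641593
V = π·2.25² × L = 15.904313 × 527.641593 = 8391.776951

L=527.642 V=8391.777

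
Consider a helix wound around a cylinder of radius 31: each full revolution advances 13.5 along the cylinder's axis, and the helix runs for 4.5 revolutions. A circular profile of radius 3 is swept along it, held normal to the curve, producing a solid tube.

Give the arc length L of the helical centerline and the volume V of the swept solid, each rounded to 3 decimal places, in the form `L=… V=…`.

L=878.607 V=24842.031

2πR = 2π·31 = 194.778745
per-turn = √(194.778745² + 13.5²) = √(37938.7593 + 182.25) = √38121.0093 = 195.246023
L = 4.5 × 195.246023 = 878.607101
V = π·3² × L = 28.274334 × 878.607101 = 24842.030537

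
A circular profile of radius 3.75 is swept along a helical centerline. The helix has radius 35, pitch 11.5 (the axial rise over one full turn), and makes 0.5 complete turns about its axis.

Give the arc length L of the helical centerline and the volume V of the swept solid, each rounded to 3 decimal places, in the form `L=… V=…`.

2πR = 2π·35 = 219.911486
per-turn = √(219.911486² + 11.5²) = √(48361.0616 + 132.25) = √48493.3116 = 220.211970
L = 0.5 × 220.211970 = 110.105985
V = π·3.75² × L = 44.178647 × 110.105985 = 4864.333402

L=110.106 V=4864.333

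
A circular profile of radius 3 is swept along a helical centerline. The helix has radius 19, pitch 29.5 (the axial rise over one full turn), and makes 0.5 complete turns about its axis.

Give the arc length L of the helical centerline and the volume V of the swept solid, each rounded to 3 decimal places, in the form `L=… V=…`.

L=61.486 V=1738.467

2πR = 2π·19 = 119.380521
per-turn = √(119.380521² + 29.5²) = √(14251.7088 + 870.25) = √15121.9588 = 122.971374
L = 0.5 × 122.971374 = 61.485687
V = π·3² × L = 28.274334 × 61.485687 = 1738.466839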